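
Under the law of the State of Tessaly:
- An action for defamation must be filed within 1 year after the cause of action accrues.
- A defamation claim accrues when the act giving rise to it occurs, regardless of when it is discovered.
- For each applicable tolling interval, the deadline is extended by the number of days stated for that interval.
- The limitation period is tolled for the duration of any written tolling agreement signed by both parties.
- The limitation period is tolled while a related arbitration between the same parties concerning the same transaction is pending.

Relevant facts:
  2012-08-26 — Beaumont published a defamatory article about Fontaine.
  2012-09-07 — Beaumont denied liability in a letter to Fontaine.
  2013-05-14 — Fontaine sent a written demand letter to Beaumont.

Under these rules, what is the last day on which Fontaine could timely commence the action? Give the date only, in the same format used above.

The cause of action accrued on 2012-08-26, the date of the act.
1 year from 2012-08-26 is 2013-08-26.
The other events in the timeline have no effect on the limitation period under the stated rules.

2013-08-26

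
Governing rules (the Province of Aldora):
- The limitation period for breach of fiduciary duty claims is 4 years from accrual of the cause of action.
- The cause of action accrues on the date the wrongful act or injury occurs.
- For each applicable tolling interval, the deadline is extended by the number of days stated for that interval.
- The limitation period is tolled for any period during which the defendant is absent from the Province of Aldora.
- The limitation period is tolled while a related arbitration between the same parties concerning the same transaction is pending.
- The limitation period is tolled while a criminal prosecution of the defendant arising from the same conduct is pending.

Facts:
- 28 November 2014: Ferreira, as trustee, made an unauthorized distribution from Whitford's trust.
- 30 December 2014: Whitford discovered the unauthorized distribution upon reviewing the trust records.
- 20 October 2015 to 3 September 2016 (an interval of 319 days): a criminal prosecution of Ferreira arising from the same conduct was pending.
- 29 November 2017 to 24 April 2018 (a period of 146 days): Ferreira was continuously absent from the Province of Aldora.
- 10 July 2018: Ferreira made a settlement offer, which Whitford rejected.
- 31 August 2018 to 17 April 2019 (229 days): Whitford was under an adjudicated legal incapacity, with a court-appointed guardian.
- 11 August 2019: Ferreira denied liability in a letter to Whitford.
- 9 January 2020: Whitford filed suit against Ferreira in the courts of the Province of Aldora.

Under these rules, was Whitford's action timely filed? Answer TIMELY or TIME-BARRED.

Accrual is governed by the date of the act, so the period began to run on 28 November 2014; the later discovery on 30 December 2014 is irrelevant under the stated rule.
Adding the 4 years base period to 28 November 2014 gives a deadline of 28 November 2018, before any tolling.
Because the pending criminal prosecution ran from 20 October 2015 to 3 September 2016, the deadline is extended by 319 days to 13 October 2019.
The period was tolled for 146 days by the defendant's absence from the jurisdiction (29 November 2017 to 24 April 2018), pushing the deadline to 7 March 2020.
The plaintiff's legal incapacity from 31 August 2018 to 17 April 2019 does not toll the period, because no stated rule makes the plaintiff's incapacity a tolling event.
The other events in the timeline have no effect on the limitation period under the stated rules.
The 9 January 2020 filing precedes the 7 March 2020 deadline; the claim is timely.

TIMELY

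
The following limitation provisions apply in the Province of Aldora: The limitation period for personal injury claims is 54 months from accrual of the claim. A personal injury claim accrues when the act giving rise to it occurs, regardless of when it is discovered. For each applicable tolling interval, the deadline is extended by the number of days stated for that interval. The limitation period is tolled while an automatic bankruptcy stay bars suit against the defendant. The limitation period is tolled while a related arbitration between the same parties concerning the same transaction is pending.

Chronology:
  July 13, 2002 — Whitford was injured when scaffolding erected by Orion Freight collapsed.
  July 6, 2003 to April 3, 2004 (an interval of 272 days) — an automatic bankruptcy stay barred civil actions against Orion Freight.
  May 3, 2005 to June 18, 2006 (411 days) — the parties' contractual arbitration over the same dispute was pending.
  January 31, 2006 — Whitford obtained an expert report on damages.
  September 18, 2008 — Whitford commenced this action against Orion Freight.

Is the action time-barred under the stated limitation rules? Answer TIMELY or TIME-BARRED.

The claim accrued on July 13, 2002, when the wrongful act occurred.
Adding the 54 months base period to July 13, 2002 gives a deadline of January 13, 2007, before any tolling.
The period was tolled for 272 days by the automatic bankruptcy stay (July 6, 2003 to April 3, 2004), pushing the deadline to October 12, 2007.
The period was tolled for 411 days by the pending related arbitration (May 3, 2005 to June 18, 2006), pushing the deadline to November 26, 2008.
The other events in the timeline have no effect on the limitation period under the stated rules.
Whitford filed on September 18, 2008, before the November 26, 2008 deadline, so the action is timely.

TIMELY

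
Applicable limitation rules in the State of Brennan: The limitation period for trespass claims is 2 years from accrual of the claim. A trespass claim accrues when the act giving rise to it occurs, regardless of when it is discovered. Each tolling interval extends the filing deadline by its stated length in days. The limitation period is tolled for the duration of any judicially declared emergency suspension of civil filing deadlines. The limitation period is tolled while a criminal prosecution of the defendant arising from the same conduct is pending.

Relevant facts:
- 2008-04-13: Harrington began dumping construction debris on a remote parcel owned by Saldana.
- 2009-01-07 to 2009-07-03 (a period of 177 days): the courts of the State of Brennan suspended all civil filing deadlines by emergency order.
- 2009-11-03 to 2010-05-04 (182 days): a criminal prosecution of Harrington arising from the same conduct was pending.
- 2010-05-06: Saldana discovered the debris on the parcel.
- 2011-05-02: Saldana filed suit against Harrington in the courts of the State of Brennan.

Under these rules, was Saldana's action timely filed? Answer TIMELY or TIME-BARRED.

Because the rule ties accrual to occurrence, the claim accrued on 2008-04-13, not on the 2010-05-06 discovery date.
Adding the 2 years base period to 2008-04-13 gives a deadline of 2010-04-13, before any tolling.
Because the emergency suspension of filing deadlines ran from 2009-01-07 to 2009-07-03, the deadline is extended by 177 days to 2010-10-07.
Because the pending criminal prosecution ran from 2009-11-03 to 2010-05-04, the deadline is extended by 182 days to 2011-04-07.
Filing on 2011-05-02 missed the 2011-04-07 deadline — the action is time-barred.

TIME-BARRED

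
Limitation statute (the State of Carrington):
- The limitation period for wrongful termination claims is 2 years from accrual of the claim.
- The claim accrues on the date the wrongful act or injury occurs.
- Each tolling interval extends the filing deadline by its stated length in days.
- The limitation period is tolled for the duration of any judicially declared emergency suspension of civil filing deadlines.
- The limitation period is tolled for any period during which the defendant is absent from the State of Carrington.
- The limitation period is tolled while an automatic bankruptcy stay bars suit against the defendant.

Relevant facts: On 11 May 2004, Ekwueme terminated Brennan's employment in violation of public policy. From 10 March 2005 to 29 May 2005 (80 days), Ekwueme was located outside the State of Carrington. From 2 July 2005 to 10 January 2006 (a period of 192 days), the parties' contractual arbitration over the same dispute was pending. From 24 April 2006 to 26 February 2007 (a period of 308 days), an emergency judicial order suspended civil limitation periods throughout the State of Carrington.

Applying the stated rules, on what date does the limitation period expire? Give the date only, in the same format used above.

The limitation period began to run on 11 May 2004.
2 years from 11 May 2004 is 11 May 2006.
The period was tolled for 80 days by the defendant's absence from the jurisdiction (10 March 2005 to 29 May 2005), pushing the deadline to 30 July 2006.
The period was tolled for 308 days by the emergency suspension of filing deadlines (24 April 2006 to 26 February 2007), pushing the deadline to 3 June 2007.
No stated provision tolls the period for a pending arbitration, so the interval from 2 July 2005 to 10 January 2006 has no effect on the deadline.

3 June 2007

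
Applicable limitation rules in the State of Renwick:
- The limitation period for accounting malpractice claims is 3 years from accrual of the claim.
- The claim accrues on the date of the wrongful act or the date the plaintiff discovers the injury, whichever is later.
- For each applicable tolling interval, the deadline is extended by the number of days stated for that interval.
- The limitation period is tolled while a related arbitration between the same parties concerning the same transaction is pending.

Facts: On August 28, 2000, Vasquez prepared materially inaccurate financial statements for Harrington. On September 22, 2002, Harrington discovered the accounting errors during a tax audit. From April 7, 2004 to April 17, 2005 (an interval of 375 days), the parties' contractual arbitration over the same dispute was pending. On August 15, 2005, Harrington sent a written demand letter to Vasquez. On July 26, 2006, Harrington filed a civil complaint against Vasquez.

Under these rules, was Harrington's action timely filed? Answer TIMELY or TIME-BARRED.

TIMELY

Because discovery on September 22, 2002 post-dates the August 28, 2000 act, accrual under the later-of rule falls on September 22, 2002.
Adding the 3 years base period to September 22, 2002 gives a deadline of September 22, 2005, before any tolling.
The pending related arbitration from April 7, 2004 to April 17, 2005 tolled the period for 375 days, extending the deadline to October 2, 2006.
None of the other events listed affects the running of the period under the stated rules.
Harrington filed on July 26, 2006, before the October 2, 2006 deadline, so the action is timely.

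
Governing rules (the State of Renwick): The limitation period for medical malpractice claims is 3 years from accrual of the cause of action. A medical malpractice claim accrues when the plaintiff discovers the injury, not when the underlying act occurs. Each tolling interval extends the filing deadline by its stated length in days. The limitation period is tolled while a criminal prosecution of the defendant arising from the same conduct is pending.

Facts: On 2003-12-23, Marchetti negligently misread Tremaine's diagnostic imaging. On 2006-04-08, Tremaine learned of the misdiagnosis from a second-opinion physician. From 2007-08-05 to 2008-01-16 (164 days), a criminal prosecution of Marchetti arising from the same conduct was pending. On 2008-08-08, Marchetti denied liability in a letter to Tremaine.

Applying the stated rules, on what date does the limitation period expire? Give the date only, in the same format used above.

Under the discovery rule, the claim accrued on 2006-04-08, when Tremaine discovered the injury — not on the 2003-12-23 date of the underlying act.
The untolled deadline — 3 years after 2006-04-08 — is 2009-04-08.
Because the pending criminal prosecution ran from 2007-08-05 to 2008-01-16, the deadline is extended by 164 days to 2009-09-19.
Nothing else in the chronology tolls or restarts the period.

2009-09-19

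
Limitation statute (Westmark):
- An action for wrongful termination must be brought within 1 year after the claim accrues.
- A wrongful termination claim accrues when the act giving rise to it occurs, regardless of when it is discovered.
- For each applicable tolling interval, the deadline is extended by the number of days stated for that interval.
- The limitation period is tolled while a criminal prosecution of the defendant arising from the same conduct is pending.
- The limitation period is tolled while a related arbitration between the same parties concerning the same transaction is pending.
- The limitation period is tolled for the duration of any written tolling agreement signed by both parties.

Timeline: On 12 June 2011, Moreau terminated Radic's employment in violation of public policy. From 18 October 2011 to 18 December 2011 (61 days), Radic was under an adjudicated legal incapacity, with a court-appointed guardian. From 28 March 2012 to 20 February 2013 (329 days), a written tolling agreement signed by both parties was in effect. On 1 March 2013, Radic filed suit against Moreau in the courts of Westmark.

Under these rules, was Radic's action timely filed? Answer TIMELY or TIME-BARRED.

The limitation period began to run on 12 June 2011.
1 year from 12 June 2011 is 12 June 2012.
The period was tolled for 329 days by the written tolling agreement (28 March 2012 to 20 February 2013), pushing the deadline to 7 May 2013.
Although the plaintiff's incapacity ran from 18 October 2011 to 18 December 2011, the stated rules do not make that a tolling event, so it is disregarded.
The 1 March 2013 filing precedes the 7 May 2013 deadline; the claim is timely.

TIMELY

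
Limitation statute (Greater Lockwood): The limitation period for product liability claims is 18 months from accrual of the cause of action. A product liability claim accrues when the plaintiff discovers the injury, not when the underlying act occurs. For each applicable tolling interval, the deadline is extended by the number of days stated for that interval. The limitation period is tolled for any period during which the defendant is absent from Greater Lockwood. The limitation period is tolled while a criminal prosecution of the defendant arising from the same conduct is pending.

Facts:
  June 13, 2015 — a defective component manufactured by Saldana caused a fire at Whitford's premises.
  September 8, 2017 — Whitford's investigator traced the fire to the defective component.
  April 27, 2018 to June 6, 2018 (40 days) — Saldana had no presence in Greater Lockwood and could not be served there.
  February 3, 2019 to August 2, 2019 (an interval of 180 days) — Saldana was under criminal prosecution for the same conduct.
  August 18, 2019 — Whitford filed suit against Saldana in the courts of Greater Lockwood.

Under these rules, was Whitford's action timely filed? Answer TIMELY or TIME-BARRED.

Accrual is tied to discovery, so the period began on September 8, 2017 rather than on June 13, 2015 when the act occurred.
The untolled deadline — 18 months after September 8, 2017 — is March 8, 2019.
The defendant's absence from the jurisdiction from April 27, 2018 to June 6, 2018 tolled the period for 40 days, extending the deadline to April 17, 2019.
Because the pending criminal prosecution ran from February 3, 2019 to August 2, 2019, the deadline is extended by 180 days to October 14, 2019.
The August 18, 2019 filing precedes the October 14, 2019 deadline; the claim is timely.

TIMELY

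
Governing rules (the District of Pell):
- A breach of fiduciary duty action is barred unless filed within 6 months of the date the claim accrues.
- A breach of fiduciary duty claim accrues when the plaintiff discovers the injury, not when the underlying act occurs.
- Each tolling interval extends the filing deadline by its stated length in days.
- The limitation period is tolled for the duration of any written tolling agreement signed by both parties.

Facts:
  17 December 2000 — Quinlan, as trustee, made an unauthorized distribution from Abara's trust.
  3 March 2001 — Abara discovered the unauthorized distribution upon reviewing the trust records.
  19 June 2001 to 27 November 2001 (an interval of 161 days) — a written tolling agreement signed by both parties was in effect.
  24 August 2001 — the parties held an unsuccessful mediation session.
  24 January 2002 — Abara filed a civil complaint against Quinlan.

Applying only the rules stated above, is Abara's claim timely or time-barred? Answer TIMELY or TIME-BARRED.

Accrual is tied to discovery, so the period began on 3 March 2001 rather than on 17 December 2000 when the act occurred.
6 months from 3 March 2001 is 3 September 2001.
The written tolling agreement from 19 June 2001 to 27 November 2001 tolled the period for 161 days, extending the deadline to 11 February 2002.
The other events in the timeline have no effect on the limitation period under the stated rules.
Abara filed on 24 January 2002, before the 11 February 2002 deadline, so the action is timely.

TIMELY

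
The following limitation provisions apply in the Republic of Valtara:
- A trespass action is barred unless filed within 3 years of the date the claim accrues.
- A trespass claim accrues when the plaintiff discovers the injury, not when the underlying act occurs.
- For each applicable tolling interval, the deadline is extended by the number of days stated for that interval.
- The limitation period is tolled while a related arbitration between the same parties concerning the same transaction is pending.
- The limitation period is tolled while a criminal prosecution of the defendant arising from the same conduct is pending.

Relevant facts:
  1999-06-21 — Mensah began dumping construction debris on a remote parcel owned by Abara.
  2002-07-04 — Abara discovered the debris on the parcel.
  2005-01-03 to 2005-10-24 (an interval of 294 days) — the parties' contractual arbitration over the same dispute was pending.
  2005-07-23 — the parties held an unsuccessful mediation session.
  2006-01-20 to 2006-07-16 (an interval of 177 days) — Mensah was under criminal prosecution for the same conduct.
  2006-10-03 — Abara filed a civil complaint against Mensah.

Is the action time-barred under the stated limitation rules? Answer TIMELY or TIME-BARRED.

The claim did not accrue until Abara discovered the injury on 2002-07-04; the 1999-06-21 act date does not start the clock under the stated rule.
The untolled deadline — 3 years after 2002-07-04 — is 2005-07-04.
Because the pending related arbitration ran from 2005-01-03 to 2005-10-24, the deadline is extended by 294 days to 2006-04-24.
The pending criminal prosecution from 2006-01-20 to 2006-07-16 tolled the period for 177 days, extending the deadline to 2006-10-18.
None of the other events listed affects the running of the period under the stated rules.
Filing on 2006-10-03 beat the 2006-10-18 deadline — the action is timely.

TIMELY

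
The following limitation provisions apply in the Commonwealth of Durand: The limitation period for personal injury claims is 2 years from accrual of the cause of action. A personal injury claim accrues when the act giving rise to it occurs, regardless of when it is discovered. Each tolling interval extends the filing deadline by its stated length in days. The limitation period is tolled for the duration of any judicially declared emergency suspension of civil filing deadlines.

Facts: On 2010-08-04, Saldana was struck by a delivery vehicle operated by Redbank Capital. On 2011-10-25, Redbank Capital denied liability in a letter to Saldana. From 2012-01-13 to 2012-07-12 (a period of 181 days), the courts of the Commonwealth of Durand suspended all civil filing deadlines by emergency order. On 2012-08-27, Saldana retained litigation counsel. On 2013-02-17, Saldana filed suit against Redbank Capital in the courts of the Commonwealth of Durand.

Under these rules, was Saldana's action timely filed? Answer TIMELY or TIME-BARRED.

The claim accrued on 2010-08-04, when the wrongful act occurred.
The untolled deadline — 2 years after 2010-08-04 — is 2012-08-04.
The period was tolled for 181 days by the emergency suspension of filing deadlines (2012-01-13 to 2012-07-12), pushing the deadline to 2013-02-01.
Nothing else in the chronology tolls or restarts the period.
Saldana filed on 2013-02-17, after the 2013-02-01 deadline, so the action is time-barred.

TIME-BARRED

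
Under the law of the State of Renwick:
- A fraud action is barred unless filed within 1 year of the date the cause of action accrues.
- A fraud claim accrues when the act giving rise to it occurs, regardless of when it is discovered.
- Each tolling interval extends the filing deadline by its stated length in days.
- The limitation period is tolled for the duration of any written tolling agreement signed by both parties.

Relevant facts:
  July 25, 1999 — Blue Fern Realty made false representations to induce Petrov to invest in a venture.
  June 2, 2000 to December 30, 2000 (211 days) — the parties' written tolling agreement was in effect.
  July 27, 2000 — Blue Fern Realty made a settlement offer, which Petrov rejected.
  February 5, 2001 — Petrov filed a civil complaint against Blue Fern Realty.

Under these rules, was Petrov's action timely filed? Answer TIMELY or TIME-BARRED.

The limitation period began to run on July 25, 1999.
The untolled deadline — 1 year after July 25, 1999 — is July 25, 2000.
Because the written tolling agreement ran from June 2, 2000 to December 30, 2000, the deadline is extended by 211 days to February 21, 2001.
Nothing else in the chronology tolls or restarts the period.
Petrov filed on February 5, 2001, before the February 21, 2001 deadline, so the action is timely.

TIMELY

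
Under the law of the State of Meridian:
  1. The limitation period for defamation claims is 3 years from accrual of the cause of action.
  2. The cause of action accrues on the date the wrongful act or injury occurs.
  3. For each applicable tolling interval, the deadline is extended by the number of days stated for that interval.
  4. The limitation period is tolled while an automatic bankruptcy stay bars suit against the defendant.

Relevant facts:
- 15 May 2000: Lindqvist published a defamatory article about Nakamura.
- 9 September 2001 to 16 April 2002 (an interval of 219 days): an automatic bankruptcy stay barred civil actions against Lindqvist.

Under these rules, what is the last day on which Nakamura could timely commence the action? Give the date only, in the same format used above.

20 December 2003

The claim accrued on 15 May 2000, when the wrongful act occurred.
Adding the 3 years base period to 15 May 2000 gives a deadline of 15 May 2003, before any tolling.
Because the automatic bankruptcy stay ran from 9 September 2001 to 16 April 2002, the deadline is extended by 219 days to 20 December 2003.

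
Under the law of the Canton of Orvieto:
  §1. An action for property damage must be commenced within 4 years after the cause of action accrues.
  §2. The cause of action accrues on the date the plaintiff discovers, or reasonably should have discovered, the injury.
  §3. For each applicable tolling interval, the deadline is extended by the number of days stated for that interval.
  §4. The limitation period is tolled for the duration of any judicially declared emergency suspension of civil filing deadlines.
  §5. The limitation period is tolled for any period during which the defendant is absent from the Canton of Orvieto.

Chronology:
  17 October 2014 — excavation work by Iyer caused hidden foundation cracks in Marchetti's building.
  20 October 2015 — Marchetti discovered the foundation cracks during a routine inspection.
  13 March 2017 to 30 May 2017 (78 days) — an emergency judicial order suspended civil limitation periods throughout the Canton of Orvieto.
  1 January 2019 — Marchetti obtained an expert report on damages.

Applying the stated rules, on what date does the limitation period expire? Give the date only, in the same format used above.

6 January 2020

Under the discovery rule, the claim accrued on 20 October 2015, when Marchetti discovered the injury — not on the 17 October 2014 date of the underlying act.
The untolled deadline — 4 years after 20 October 2015 — is 20 October 2019.
Because the emergency suspension of filing deadlines ran from 13 March 2017 to 30 May 2017, the deadline is extended by 78 days to 6 January 2020.
None of the other events listed affects the running of the period under the stated rules.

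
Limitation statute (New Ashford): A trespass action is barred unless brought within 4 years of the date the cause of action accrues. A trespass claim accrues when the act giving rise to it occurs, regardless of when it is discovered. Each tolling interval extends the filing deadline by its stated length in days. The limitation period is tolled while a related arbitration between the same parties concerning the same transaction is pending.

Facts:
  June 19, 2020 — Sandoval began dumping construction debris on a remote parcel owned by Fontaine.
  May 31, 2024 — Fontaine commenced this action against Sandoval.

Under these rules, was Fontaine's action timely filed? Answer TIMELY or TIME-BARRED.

The claim accrued on June 19, 2020, when the wrongful act occurred.
Adding the 4 years base period to June 19, 2020 gives a deadline of June 19, 2024, before any tolling.
Filing on May 31, 2024 beat the June 19, 2024 deadline — the action is timely.

TIMELY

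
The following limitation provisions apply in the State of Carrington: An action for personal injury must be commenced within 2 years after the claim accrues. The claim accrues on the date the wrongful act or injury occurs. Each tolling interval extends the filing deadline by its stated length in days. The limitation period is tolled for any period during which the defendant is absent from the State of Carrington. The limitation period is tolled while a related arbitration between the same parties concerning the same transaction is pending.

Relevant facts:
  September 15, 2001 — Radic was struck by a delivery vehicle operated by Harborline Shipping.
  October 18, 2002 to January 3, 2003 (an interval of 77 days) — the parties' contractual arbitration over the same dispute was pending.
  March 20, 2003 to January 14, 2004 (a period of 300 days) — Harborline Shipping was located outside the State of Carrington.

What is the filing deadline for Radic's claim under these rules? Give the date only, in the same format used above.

September 26, 2004

The limitation period began to run on September 15, 2001.
Adding the 2 years base period to September 15, 2001 gives a deadline of September 15, 2003, before any tolling.
The pending related arbitration from October 18, 2002 to January 3, 2003 tolled the period for 77 days, extending the deadline to December 1, 2003.
Because the defendant's absence from the jurisdiction ran from March 20, 2003 to January 14, 2004, the deadline is extended by 300 days to September 26, 2004.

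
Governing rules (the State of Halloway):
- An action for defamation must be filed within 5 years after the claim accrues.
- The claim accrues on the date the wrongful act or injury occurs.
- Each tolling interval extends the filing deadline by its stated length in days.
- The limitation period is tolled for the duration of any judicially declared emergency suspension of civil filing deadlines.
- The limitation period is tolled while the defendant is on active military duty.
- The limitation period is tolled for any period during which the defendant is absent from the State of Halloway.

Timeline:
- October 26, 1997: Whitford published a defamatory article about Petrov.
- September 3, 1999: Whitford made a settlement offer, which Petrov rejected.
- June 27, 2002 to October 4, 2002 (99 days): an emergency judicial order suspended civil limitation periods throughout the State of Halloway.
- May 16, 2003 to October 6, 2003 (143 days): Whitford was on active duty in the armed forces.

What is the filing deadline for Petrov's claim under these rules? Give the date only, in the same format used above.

February 2, 2003

The claim accrued on October 26, 1997, when the wrongful act occurred.
The untolled deadline — 5 years after October 26, 1997 — is October 26, 2002.
The emergency suspension of filing deadlines from June 27, 2002 to October 4, 2002 tolled the period for 99 days, extending the deadline to February 2, 2003.
By the time the defendant's active military service began on May 16, 2003, the limitation period had already expired on February 2, 2003; that interval cannot revive it.
Nothing else in the chronology tolls or restarts the period.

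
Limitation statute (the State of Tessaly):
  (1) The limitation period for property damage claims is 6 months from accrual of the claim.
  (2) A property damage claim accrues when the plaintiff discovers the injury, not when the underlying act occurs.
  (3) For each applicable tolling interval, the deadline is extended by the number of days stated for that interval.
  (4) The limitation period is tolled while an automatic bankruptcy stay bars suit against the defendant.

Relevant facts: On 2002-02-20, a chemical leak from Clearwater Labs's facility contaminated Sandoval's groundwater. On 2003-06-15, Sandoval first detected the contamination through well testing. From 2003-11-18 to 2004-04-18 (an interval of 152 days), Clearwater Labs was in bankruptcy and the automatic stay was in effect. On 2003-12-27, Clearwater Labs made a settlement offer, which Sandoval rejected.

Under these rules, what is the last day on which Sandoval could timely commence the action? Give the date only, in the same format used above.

2004-05-15

The claim did not accrue until Sandoval discovered the injury on 2003-06-15; the 2002-02-20 act date does not start the clock under the stated rule.
The untolled deadline — 6 months after 2003-06-15 — is 2003-12-15.
The period was tolled for 152 days by the automatic bankruptcy stay (2003-11-18 to 2004-04-18), pushing the deadline to 2004-05-15.
Nothing else in the chronology tolls or restarts the period.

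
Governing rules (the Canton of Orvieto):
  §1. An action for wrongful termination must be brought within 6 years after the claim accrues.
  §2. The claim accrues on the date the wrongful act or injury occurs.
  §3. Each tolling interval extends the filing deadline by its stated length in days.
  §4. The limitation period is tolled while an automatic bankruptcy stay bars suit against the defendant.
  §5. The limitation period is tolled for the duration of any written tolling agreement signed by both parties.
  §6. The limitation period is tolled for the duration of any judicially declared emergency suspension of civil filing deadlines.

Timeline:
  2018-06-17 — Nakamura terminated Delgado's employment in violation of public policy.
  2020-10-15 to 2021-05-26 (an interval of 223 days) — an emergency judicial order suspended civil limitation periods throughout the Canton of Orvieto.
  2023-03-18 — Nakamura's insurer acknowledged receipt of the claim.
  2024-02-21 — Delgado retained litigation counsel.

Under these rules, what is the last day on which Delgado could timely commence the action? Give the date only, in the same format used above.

The claim accrued on 2018-06-17, the date of the act.
6 years from 2018-06-17 is 2024-06-17.
The period was tolled for 223 days by the emergency suspension of filing deadlines (2020-10-15 to 2021-05-26), pushing the deadline to 2025-01-26.
The other events in the timeline have no effect on the limitation period under the stated rules.

2025-01-26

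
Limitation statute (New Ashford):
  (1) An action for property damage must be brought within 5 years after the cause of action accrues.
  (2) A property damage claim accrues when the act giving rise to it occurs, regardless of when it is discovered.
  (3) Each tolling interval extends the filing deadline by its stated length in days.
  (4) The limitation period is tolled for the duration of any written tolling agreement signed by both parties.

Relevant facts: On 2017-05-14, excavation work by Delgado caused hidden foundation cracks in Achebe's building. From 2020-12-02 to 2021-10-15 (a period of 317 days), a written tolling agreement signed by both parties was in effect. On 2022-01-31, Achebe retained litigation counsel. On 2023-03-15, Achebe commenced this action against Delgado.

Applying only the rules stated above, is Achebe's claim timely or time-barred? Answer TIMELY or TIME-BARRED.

TIMELY

The claim accrued on 2017-05-14, when the wrongful act occurred.
The untolled deadline — 5 years after 2017-05-14 — is 2022-05-14.
The period was tolled for 317 days by the written tolling agreement (2020-12-02 to 2021-10-15), pushing the deadline to 2023-03-27.
The other events in the timeline have no effect on the limitation period under the stated rules.
Achebe filed on 2023-03-15, before the 2023-03-27 deadline, so the action is timely.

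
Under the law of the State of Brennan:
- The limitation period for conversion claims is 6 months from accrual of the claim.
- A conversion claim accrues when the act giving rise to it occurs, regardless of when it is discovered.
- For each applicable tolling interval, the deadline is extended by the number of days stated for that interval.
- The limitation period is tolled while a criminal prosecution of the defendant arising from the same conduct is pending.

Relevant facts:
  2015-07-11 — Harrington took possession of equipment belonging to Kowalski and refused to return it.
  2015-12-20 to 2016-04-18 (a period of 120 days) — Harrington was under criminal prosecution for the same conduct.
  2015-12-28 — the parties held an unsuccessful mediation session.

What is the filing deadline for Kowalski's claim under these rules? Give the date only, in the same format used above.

The claim accrued on 2015-07-11, when the wrongful act occurred.
The untolled deadline — 6 months after 2015-07-11 — is 2016-01-11.
The pending criminal prosecution from 2015-12-20 to 2016-04-18 tolled the period for 120 days, extending the deadline to 2016-05-10.
Nothing else in the chronology tolls or restarts the period.

2016-05-10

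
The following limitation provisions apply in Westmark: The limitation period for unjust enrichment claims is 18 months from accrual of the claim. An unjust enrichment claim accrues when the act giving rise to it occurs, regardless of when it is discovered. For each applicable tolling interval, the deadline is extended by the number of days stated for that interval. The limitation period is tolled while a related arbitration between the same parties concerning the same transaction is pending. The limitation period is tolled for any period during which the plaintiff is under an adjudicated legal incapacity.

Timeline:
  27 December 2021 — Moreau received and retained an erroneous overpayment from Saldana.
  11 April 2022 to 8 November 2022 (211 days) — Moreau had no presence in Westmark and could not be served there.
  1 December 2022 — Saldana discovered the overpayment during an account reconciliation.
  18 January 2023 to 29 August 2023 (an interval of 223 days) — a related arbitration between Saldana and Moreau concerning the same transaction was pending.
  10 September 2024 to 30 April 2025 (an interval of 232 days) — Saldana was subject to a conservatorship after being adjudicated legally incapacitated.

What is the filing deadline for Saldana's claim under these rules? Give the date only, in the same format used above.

5 February 2024

The claim accrued on 27 December 2021, when the wrongful act occurred; under the stated occurrence rule the 1 December 2022 discovery does not delay accrual.
18 months from 27 December 2021 is 27 June 2023.
The pending related arbitration from 18 January 2023 to 29 August 2023 tolled the period for 223 days, extending the deadline to 5 February 2024.
By the time the plaintiff's legal incapacity began on 10 September 2024, the limitation period had already expired on 5 February 2024; that interval cannot revive it.
Although the defendant's absence ran from 11 April 2022 to 8 November 2022, the stated rules do not make that a tolling event, so it is disregarded.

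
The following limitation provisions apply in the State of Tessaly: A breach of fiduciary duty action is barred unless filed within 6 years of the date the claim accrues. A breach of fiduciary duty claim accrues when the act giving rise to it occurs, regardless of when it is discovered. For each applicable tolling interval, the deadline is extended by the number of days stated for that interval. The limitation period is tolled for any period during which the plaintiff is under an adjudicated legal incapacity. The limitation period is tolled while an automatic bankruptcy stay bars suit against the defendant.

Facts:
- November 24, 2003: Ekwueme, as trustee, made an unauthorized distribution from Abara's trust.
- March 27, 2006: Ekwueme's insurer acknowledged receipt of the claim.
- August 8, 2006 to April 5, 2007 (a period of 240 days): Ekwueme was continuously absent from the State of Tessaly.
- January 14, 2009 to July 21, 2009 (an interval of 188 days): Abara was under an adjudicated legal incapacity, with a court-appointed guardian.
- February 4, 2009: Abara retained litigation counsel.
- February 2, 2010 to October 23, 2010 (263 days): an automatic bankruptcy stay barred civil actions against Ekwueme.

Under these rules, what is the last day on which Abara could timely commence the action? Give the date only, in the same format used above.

The limitation period began to run on November 24, 2003.
6 years from November 24, 2003 is November 24, 2009.
The plaintiff's legal incapacity from January 14, 2009 to July 21, 2009 tolled the period for 188 days, extending the deadline to May 31, 2010.
The period was tolled for 263 days by the automatic bankruptcy stay (February 2, 2010 to October 23, 2010), pushing the deadline to February 18, 2011.
The defendant's absence from the jurisdiction from August 8, 2006 to April 5, 2007 does not toll the period, because no stated rule makes the defendant's absence a tolling event.
The other events in the timeline have no effect on the limitation period under the stated rules.

February 18, 2011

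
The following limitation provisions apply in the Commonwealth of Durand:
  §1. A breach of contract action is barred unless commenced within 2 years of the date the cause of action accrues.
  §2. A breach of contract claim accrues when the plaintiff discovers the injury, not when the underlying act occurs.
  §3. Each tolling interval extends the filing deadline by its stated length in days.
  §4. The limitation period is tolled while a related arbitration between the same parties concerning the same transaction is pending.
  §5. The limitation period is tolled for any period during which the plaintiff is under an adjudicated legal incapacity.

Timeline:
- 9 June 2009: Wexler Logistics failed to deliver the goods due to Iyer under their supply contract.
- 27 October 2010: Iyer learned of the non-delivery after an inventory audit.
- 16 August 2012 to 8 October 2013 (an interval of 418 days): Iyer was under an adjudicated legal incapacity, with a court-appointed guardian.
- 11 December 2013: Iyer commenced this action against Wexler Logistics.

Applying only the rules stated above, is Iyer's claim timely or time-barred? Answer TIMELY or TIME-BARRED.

TIMELY

Accrual is tied to discovery, so the period began on 27 October 2010 rather than on 9 June 2009 when the act occurred.
Adding the 2 years base period to 27 October 2010 gives a deadline of 27 October 2012, before any tolling.
The period was tolled for 418 days by the plaintiff's legal incapacity (16 August 2012 to 8 October 2013), pushing the deadline to 19 December 2013.
The 11 December 2013 filing precedes the 19 December 2013 deadline; the claim is timely.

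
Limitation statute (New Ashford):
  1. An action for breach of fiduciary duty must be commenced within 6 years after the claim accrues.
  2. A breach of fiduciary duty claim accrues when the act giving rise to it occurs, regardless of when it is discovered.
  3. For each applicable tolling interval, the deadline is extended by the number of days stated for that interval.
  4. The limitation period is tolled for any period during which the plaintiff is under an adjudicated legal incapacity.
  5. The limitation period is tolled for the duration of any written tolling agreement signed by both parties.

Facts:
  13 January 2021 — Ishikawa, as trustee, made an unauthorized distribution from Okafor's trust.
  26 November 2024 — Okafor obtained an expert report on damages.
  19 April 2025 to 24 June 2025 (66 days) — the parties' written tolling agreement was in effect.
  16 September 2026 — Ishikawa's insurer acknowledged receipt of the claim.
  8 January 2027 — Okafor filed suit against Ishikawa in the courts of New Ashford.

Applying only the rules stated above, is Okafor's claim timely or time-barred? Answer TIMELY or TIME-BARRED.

The claim accrued on 13 January 2021, when the wrongful act occurred.
The untolled deadline — 6 years after 13 January 2021 — is 13 January 2027.
The period was tolled for 66 days by the written tolling agreement (19 April 2025 to 24 June 2025), pushing the deadline to 20 March 2027.
The other events in the timeline have no effect on the limitation period under the stated rules.
The 8 January 2027 filing precedes the 20 March 2027 deadline; the claim is timely.

TIMELY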